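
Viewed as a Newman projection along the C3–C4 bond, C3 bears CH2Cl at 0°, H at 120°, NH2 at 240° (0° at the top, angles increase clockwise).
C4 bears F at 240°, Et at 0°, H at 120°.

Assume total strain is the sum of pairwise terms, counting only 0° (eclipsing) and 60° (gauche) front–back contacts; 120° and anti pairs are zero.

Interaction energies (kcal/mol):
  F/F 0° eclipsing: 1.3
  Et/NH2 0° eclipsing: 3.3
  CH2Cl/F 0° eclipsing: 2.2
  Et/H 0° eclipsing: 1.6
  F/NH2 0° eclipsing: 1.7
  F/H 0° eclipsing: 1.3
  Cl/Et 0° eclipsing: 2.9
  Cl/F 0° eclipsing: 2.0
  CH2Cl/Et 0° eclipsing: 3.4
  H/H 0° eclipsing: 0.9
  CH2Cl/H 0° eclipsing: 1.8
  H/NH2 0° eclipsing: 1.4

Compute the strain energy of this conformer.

6.0 kcal/mol

This conformer (eclipsed): CH2Cl–Et eclipsed, H–H eclipsed, NH2–F eclipsed; 3.4 + 0.9 + 1.7 = 6.0 kcal/mol.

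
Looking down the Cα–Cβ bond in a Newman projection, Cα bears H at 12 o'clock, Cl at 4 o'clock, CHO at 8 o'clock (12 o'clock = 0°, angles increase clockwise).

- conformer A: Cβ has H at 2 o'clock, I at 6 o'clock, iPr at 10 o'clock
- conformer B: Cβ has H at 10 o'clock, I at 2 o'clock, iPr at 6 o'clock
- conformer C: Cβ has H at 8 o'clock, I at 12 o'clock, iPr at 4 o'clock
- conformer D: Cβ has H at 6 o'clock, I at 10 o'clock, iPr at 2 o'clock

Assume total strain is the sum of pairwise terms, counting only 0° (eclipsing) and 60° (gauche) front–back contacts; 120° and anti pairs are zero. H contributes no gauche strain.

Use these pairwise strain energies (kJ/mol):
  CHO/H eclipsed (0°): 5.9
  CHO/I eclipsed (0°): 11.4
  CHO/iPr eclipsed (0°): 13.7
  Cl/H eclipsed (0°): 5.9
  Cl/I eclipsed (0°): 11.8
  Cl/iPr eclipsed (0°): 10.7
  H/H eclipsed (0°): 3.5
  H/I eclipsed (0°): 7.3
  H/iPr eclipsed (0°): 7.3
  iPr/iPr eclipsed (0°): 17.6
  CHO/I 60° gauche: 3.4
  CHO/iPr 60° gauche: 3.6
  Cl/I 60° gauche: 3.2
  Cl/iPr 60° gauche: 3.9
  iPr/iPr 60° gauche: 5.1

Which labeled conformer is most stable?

A is staggered. Cl at 120° is gauche with I at 180° (3.2); CHO at 240° is gauche with I at 180° (3.4); CHO at 240° is gauche with iPr at 300° (3.6). Total 10.2 kJ/mol.
B is staggered. Cl at 120° is gauche with I at 60° (3.2); Cl at 120° is gauche with iPr at 180° (3.9); CHO at 240° is gauche with iPr at 180° (3.6). Total 10.7 kJ/mol.
C is eclipsed. H at 0° is eclipsed with I at 0° (7.3); Cl at 120° is eclipsed with iPr at 120° (10.7); CHO at 240° is eclipsed with H at 240° (5.9). Total 23.9 kJ/mol.
D is staggered. Cl at 120° is gauche with iPr at 60° (3.9); CHO at 240° is gauche with I at 300° (3.4). Total 7.3 kJ/mol.
D has the lowest total (7.3 kJ/mol).

D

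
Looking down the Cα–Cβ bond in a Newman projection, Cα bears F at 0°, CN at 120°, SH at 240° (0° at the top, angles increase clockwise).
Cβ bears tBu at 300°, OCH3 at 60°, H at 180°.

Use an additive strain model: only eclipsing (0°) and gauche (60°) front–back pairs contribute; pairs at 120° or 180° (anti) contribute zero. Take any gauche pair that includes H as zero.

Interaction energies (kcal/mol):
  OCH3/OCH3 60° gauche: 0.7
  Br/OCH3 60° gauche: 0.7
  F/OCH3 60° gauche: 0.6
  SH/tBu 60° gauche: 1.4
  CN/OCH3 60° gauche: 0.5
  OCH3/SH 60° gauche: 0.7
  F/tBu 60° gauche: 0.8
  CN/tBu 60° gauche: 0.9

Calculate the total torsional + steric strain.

This conformer (staggered): F(0°)/tBu(300°) gauche 0.8; F(0°)/OCH3(60°) gauche 0.6; CN(120°)/OCH3(60°) gauche 0.5; SH(240°)/tBu(300°) gauche 1.4 → 3.3 kcal/mol.

3.3 kcal/mol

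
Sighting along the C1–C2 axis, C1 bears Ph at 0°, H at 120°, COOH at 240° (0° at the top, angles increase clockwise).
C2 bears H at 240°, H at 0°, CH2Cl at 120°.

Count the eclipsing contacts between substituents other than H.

0

Every eclipsing pair involves H, so the count is 0.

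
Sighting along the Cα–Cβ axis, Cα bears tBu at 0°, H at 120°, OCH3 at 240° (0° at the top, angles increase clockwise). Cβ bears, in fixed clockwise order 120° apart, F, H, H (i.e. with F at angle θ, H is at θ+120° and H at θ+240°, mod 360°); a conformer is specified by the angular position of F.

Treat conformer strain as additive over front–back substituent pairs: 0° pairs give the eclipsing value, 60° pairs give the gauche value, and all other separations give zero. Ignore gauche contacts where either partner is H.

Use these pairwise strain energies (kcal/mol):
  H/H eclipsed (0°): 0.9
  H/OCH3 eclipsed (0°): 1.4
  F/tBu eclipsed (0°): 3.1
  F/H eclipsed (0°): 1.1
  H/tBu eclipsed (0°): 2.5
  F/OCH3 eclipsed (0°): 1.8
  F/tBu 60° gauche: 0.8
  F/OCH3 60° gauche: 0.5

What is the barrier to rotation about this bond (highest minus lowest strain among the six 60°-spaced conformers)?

4.9 kcal/mol

F at 0° (eclipsed): tBu(0°)/F(0°) eclipsed 3.1; H(120°)/H(120°) eclipsed 0.9; OCH3(240°)/H(240°) eclipsed 1.4 → 5.4 kcal/mol.
F at 60° (staggered): tBu(0°)/F(60°) gauche 0.8 → 0.8 kcal/mol.
F at 120° (eclipsed): tBu(0°)/H(0°) eclipsed 2.5; H(120°)/F(120°) eclipsed 1.1; OCH3(240°)/H(240°) eclipsed 1.4 → 5.0 kcal/mol.
F at 180° (staggered): OCH3(240°)/F(180°) gauche 0.5 → 0.5 kcal/mol.
F at 240° (eclipsed): tBu(0°)/H(0°) eclipsed 2.5; H(120°)/H(120°) eclipsed 0.9; OCH3(240°)/F(240°) eclipsed 1.8 → 5.2 kcal/mol.
F at 300° (staggered): tBu(0°)/F(300°) gauche 0.8; OCH3(240°)/F(300°) gauche 0.5 → 1.3 kcal/mol.
Max at 0° (5.4 kcal/mol), min at 180° (0.5 kcal/mol); barrier = 4.9 kcal/mol.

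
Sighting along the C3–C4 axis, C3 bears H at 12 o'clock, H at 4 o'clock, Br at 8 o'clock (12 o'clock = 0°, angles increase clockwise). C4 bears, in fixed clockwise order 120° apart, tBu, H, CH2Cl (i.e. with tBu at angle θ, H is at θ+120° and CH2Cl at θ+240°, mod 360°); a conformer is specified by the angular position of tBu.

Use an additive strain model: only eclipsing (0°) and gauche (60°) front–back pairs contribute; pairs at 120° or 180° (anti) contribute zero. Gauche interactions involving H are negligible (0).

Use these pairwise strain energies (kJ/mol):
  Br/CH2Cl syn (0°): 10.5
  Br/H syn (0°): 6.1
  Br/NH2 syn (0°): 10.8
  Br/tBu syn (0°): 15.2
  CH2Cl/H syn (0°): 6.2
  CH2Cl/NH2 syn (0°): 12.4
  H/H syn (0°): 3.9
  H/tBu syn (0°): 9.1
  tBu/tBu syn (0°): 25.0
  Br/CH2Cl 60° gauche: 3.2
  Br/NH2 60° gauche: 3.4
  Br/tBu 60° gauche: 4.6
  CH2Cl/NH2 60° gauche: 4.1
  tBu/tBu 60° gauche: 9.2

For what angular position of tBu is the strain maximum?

tBu at 0° (eclipsed): H(0°)/tBu(0°) eclipsed 9.1; H(120°)/H(120°) eclipsed 3.9; Br(240°)/CH2Cl(240°) eclipsed 10.5 → 23.5 kJ/mol.
tBu at 60° (staggered): Br(240°)/CH2Cl(300°) gauche 3.2 → 3.2 kJ/mol.
tBu at 120° (eclipsed): H(0°)/CH2Cl(0°) eclipsed 6.2; H(120°)/tBu(120°) eclipsed 9.1; Br(240°)/H(240°) eclipsed 6.1 → 21.4 kJ/mol.
tBu at 180° (staggered): Br(240°)/tBu(180°) gauche 4.6 → 4.6 kJ/mol.
tBu at 240° (eclipsed): H(0°)/H(0°) eclipsed 3.9; H(120°)/CH2Cl(120°) eclipsed 6.2; Br(240°)/tBu(240°) eclipsed 15.2 → 25.3 kJ/mol.
tBu at 300° (staggered): Br(240°)/tBu(300°) gauche 4.6; Br(240°)/CH2Cl(180°) gauche 3.2 → 7.8 kJ/mol.
The maximum (25.3 kJ/mol) occurs with tBu at 240°.

240°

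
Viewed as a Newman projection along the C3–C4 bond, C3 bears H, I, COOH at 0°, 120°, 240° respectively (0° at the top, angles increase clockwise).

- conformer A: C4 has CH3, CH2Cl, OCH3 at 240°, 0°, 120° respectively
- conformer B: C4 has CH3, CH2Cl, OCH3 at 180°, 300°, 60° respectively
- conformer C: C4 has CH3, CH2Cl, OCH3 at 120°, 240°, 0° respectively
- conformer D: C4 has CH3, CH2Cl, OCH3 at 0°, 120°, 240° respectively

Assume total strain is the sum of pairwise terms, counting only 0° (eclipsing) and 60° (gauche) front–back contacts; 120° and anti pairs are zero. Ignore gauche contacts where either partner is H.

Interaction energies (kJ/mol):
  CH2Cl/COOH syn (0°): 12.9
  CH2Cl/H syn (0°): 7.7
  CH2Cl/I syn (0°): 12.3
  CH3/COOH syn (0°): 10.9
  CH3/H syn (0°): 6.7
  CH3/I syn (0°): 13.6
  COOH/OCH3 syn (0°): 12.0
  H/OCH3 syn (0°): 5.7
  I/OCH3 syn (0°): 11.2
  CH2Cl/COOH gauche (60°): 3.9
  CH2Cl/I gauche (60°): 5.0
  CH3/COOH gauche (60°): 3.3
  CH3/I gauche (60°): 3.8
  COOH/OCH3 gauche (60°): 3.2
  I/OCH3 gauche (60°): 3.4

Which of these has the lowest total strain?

A (eclipsed): H–CH2Cl eclipsed, I–OCH3 eclipsed, COOH–CH3 eclipsed; 7.7 + 11.2 + 10.9 = 29.8 kJ/mol.
B (staggered): I–CH3 gauche, I–OCH3 gauche, COOH–CH3 gauche, COOH–CH2Cl gauche; 3.8 + 3.4 + 3.3 + 3.9 = 14.4 kJ/mol.
C (eclipsed): H–OCH3 eclipsed, I–CH3 eclipsed, COOH–CH2Cl eclipsed; 5.7 + 13.6 + 12.9 = 32.2 kJ/mol.
D (eclipsed): H–CH3 eclipsed, I–CH2Cl eclipsed, COOH–OCH3 eclipsed; 6.7 + 12.3 + 12.0 = 31.0 kJ/mol.
B has the lowest total (14.4 kJ/mol).

B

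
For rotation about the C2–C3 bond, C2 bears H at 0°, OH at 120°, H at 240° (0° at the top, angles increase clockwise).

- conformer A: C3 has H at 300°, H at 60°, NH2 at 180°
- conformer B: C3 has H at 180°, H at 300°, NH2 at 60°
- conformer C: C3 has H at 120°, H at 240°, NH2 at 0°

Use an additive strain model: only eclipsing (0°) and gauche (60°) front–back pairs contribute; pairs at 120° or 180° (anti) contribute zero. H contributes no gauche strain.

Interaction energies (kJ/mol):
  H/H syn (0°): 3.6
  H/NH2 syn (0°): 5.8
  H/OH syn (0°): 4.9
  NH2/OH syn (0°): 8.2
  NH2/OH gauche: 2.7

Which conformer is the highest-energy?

A (staggered): OH–NH2 gauche; 2.7 = 2.7 kJ/mol.
B (staggered): OH–NH2 gauche; 2.7 = 2.7 kJ/mol.
C (eclipsed): H–NH2 eclipsed, OH–H eclipsed, H–H eclipsed; 5.8 + 4.9 + 3.6 = 14.3 kJ/mol.
C has the highest total (14.3 kJ/mol).

C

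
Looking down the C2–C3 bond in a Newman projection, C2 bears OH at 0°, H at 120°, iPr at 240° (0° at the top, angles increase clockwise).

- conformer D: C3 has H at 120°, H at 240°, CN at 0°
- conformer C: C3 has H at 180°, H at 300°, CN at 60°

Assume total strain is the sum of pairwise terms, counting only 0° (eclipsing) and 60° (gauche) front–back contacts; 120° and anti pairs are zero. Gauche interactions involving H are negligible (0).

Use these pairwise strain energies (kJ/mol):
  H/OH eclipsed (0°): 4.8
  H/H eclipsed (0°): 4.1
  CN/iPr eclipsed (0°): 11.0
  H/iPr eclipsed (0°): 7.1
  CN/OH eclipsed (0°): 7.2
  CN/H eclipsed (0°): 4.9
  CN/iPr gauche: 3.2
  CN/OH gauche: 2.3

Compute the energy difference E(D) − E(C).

+16.1 kJ/mol

D (eclipsed): OH(0°)/CN(0°) eclipsed 7.2; H(120°)/H(120°) eclipsed 4.1; iPr(240°)/H(240°) eclipsed 7.1 → 18.4 kJ/mol.
C (staggered): OH(0°)/CN(60°) gauche 2.3 → 2.3 kJ/mol.
E(D) − E(C) = 18.4 − 2.3 = +16.1 kJ/mol.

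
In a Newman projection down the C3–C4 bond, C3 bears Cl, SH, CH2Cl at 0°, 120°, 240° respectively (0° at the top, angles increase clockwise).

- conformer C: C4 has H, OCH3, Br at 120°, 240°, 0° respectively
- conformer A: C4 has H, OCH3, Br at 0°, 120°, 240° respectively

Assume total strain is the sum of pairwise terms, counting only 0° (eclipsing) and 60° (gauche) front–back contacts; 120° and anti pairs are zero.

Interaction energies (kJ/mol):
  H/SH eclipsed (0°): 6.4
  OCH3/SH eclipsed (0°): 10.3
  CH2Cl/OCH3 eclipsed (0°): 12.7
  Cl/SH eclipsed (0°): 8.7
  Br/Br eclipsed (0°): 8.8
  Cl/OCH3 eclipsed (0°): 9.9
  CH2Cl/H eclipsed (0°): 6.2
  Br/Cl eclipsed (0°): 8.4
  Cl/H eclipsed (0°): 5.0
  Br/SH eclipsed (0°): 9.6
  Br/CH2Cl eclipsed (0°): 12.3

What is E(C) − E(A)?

C (eclipsed): Cl(0°)/Br(0°) eclipsed 8.4; SH(120°)/H(120°) eclipsed 6.4; CH2Cl(240°)/OCH3(240°) eclipsed 12.7 → 27.5 kJ/mol.
A (eclipsed): Cl(0°)/H(0°) eclipsed 5.0; SH(120°)/OCH3(120°) eclipsed 10.3; CH2Cl(240°)/Br(240°) eclipsed 12.3 → 27.6 kJ/mol.
E(C) − E(A) = 27.5 − 27.6 = -0.1 kJ/mol.

-0.1 kJ/mol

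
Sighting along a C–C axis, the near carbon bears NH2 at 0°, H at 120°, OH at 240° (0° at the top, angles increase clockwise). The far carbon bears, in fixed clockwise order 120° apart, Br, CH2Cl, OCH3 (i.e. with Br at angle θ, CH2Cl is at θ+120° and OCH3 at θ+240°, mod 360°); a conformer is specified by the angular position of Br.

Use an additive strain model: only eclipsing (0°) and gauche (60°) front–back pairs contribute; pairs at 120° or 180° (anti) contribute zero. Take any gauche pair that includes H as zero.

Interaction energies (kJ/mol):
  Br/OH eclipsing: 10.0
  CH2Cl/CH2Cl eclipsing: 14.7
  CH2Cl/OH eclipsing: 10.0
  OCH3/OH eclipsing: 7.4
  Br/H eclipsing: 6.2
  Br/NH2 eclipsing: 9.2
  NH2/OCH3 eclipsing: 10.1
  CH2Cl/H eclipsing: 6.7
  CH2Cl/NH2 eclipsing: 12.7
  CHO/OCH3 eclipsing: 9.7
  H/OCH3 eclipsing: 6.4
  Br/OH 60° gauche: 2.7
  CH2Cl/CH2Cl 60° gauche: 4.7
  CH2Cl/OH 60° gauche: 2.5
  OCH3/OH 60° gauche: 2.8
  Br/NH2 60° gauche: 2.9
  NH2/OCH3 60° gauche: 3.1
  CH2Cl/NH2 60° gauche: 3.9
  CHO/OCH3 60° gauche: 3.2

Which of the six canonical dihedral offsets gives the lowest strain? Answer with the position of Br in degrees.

60°

Br at 0° (eclipsed): NH2(0°)/Br(0°) eclipsed 9.2; H(120°)/CH2Cl(120°) eclipsed 6.7; OH(240°)/OCH3(240°) eclipsed 7.4 → 23.3 kJ/mol.
Br at 60° (staggered): NH2(0°)/Br(60°) gauche 2.9; NH2(0°)/OCH3(300°) gauche 3.1; OH(240°)/CH2Cl(180°) gauche 2.5; OH(240°)/OCH3(300°) gauche 2.8 → 11.3 kJ/mol.
Br at 120° (eclipsed): NH2(0°)/OCH3(0°) eclipsed 10.1; H(120°)/Br(120°) eclipsed 6.2; OH(240°)/CH2Cl(240°) eclipsed 10.0 → 26.3 kJ/mol.
Br at 180° (staggered): NH2(0°)/CH2Cl(300°) gauche 3.9; NH2(0°)/OCH3(60°) gauche 3.1; OH(240°)/Br(180°) gauche 2.7; OH(240°)/CH2Cl(300°) gauche 2.5 → 12.2 kJ/mol.
Br at 240° (eclipsed): NH2(0°)/CH2Cl(0°) eclipsed 12.7; H(120°)/OCH3(120°) eclipsed 6.4; OH(240°)/Br(240°) eclipsed 10.0 → 29.1 kJ/mol.
Br at 300° (staggered): NH2(0°)/Br(300°) gauche 2.9; NH2(0°)/CH2Cl(60°) gauche 3.9; OH(240°)/Br(300°) gauche 2.7; OH(240°)/OCH3(180°) gauche 2.8 → 12.3 kJ/mol.
The minimum (11.3 kJ/mol) occurs with Br at 60°.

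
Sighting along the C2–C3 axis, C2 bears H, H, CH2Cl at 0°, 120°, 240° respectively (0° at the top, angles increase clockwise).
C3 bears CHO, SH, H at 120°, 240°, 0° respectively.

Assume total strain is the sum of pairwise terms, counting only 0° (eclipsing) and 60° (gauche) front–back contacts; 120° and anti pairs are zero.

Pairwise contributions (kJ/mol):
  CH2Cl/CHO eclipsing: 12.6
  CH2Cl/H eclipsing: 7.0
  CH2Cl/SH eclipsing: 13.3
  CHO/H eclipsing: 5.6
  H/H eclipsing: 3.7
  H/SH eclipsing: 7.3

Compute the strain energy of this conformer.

22.6 kJ/mol

This conformer (eclipsed): H–H eclipsed, H–CHO eclipsed, CH2Cl–SH eclipsed; 3.7 + 5.6 + 13.3 = 22.6 kJ/mol.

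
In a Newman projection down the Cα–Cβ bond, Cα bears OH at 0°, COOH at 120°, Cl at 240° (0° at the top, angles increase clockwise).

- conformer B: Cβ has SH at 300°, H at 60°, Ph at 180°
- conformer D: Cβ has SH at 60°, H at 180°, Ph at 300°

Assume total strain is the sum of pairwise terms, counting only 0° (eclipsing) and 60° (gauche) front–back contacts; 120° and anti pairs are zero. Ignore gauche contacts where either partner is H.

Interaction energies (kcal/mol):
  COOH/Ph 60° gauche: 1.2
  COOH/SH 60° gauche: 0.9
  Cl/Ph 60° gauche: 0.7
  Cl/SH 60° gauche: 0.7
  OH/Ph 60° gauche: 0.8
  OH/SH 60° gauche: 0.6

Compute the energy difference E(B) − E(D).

B (staggered): OH(0°)/SH(300°) gauche 0.6; COOH(120°)/Ph(180°) gauche 1.2; Cl(240°)/SH(300°) gauche 0.7; Cl(240°)/Ph(180°) gauche 0.7 → 3.2 kcal/mol.
D (staggered): OH(0°)/SH(60°) gauche 0.6; OH(0°)/Ph(300°) gauche 0.8; COOH(120°)/SH(60°) gauche 0.9; Cl(240°)/Ph(300°) gauche 0.7 → 3.0 kcal/mol.
E(B) − E(D) = 3.2 − 3.0 = +0.2 kcal/mol.

+0.2 kcal/mol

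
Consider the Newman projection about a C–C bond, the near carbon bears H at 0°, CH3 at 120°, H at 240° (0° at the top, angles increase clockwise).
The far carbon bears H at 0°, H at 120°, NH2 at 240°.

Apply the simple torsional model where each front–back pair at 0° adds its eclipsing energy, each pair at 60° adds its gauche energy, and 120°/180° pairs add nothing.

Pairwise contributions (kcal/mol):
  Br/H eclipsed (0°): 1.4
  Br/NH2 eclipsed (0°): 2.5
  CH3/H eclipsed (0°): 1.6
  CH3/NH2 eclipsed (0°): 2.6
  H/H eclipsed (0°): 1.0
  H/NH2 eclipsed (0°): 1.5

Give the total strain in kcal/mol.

4.1 kcal/mol

This conformer (eclipsed): H(0°)/H(0°) eclipsed 1.0; CH3(120°)/H(120°) eclipsed 1.6; H(240°)/NH2(240°) eclipsed 1.5 → 4.1 kcal/mol.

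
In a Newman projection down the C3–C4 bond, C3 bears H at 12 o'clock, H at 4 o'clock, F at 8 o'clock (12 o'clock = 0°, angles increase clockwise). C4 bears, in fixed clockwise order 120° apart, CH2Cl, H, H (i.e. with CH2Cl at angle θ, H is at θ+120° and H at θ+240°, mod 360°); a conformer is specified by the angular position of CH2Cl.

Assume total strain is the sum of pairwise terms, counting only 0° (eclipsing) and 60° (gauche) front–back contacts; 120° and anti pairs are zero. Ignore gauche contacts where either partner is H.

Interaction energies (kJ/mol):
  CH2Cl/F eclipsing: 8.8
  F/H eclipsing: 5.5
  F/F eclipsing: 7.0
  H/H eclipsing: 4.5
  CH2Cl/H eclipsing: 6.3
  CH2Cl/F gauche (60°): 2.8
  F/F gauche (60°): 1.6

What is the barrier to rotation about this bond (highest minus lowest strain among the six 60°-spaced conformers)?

CH2Cl at 0° is eclipsed. H at 0° is eclipsed with CH2Cl at 0° (6.3); H at 120° is eclipsed with H at 120° (4.5); F at 240° is eclipsed with H at 240° (5.5). Total 16.3 kJ/mol.
CH2Cl at 60° (staggered): no non-H gauche contacts → 0.0 kJ/mol.
CH2Cl at 120° is eclipsed. H at 0° is eclipsed with H at 0° (4.5); H at 120° is eclipsed with CH2Cl at 120° (6.3); F at 240° is eclipsed with H at 240° (5.5). Total 16.3 kJ/mol.
CH2Cl at 180° is staggered. F at 240° is gauche with CH2Cl at 180° (2.8). Total 2.8 kJ/mol.
CH2Cl at 240° is eclipsed. H at 0° is eclipsed with H at 0° (4.5); H at 120° is eclipsed with H at 120° (4.5); F at 240° is eclipsed with CH2Cl at 240° (8.8). Total 17.8 kJ/mol.
CH2Cl at 300° is staggered. F at 240° is gauche with CH2Cl at 300° (2.8). Total 2.8 kJ/mol.
Max at 240° (17.8 kJ/mol), min at 60° (0.0 kJ/mol); barrier = 17.8 kJ/mol.

17.8 kJ/mol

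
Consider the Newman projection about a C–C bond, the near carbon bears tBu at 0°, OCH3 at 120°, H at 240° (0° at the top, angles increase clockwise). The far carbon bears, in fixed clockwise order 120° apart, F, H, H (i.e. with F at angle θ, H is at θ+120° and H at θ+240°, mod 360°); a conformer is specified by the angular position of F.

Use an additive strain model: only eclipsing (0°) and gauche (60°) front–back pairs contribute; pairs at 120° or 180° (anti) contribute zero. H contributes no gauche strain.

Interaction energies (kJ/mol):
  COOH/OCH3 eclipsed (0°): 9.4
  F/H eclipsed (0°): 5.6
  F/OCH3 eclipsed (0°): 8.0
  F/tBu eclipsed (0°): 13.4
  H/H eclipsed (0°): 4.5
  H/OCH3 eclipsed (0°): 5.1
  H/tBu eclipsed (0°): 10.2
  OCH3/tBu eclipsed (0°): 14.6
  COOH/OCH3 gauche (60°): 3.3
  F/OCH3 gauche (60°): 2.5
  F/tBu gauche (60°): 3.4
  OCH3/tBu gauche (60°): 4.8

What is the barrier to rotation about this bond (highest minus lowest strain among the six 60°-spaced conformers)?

20.5 kJ/mol

F at 0° is eclipsed. tBu at 0° is eclipsed with F at 0° (13.4); OCH3 at 120° is eclipsed with H at 120° (5.1); H at 240° is eclipsed with H at 240° (4.5). Total 23.0 kJ/mol.
F at 60° is staggered. tBu at 0° is gauche with F at 60° (3.4); OCH3 at 120° is gauche with F at 60° (2.5). Total 5.9 kJ/mol.
F at 120° is eclipsed. tBu at 0° is eclipsed with H at 0° (10.2); OCH3 at 120° is eclipsed with F at 120° (8.0); H at 240° is eclipsed with H at 240° (4.5). Total 22.7 kJ/mol.
F at 180° is staggered. OCH3 at 120° is gauche with F at 180° (2.5). Total 2.5 kJ/mol.
F at 240° is eclipsed. tBu at 0° is eclipsed with H at 0° (10.2); OCH3 at 120° is eclipsed with H at 120° (5.1); H at 240° is eclipsed with F at 240° (5.6). Total 20.9 kJ/mol.
F at 300° is staggered. tBu at 0° is gauche with F at 300° (3.4). Total 3.4 kJ/mol.
Max at 0° (23.0 kJ/mol), min at 180° (2.5 kJ/mol); barrier = 20.5 kJ/mol.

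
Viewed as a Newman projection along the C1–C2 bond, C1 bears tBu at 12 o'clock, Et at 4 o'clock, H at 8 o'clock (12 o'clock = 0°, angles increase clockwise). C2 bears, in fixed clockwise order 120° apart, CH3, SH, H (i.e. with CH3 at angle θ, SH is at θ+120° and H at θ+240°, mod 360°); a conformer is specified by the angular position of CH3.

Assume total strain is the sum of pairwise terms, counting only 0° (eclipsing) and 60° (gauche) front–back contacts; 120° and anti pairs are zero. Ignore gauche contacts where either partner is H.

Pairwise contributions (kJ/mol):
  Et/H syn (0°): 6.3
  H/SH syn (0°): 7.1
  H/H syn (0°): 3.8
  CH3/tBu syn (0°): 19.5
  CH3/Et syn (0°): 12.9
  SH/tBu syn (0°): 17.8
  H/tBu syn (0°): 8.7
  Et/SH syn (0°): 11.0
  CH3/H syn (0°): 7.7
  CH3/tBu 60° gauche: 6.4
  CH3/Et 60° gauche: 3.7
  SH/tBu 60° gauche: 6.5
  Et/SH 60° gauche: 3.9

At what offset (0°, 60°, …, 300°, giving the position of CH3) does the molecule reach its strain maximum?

0°

CH3 at 0° (eclipsed): tBu(0°)/CH3(0°) eclipsed 19.5; Et(120°)/SH(120°) eclipsed 11.0; H(240°)/H(240°) eclipsed 3.8 → 34.3 kJ/mol.
CH3 at 60° (staggered): tBu(0°)/CH3(60°) gauche 6.4; Et(120°)/CH3(60°) gauche 3.7; Et(120°)/SH(180°) gauche 3.9 → 14.0 kJ/mol.
CH3 at 120° (eclipsed): tBu(0°)/H(0°) eclipsed 8.7; Et(120°)/CH3(120°) eclipsed 12.9; H(240°)/SH(240°) eclipsed 7.1 → 28.7 kJ/mol.
CH3 at 180° (staggered): tBu(0°)/SH(300°) gauche 6.5; Et(120°)/CH3(180°) gauche 3.7 → 10.2 kJ/mol.
CH3 at 240° (eclipsed): tBu(0°)/SH(0°) eclipsed 17.8; Et(120°)/H(120°) eclipsed 6.3; H(240°)/CH3(240°) eclipsed 7.7 → 31.8 kJ/mol.
CH3 at 300° (staggered): tBu(0°)/CH3(300°) gauche 6.4; tBu(0°)/SH(60°) gauche 6.5; Et(120°)/SH(60°) gauche 3.9 → 16.8 kJ/mol.
The maximum (34.3 kJ/mol) occurs with CH3 at 0°.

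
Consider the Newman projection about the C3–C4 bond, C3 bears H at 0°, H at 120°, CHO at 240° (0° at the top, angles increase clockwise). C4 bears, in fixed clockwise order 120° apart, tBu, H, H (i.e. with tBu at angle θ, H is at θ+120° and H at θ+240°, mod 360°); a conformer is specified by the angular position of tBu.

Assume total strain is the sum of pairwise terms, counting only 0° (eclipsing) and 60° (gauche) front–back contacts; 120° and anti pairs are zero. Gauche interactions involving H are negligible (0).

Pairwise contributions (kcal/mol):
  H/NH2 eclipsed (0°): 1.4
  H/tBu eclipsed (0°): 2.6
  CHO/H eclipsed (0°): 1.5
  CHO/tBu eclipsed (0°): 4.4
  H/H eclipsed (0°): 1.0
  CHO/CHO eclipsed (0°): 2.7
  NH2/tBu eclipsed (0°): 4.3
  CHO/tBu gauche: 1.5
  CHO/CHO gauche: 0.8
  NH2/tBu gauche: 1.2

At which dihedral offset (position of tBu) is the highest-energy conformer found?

tBu at 0° (eclipsed): H–tBu eclipsed, H–H eclipsed, CHO–H eclipsed; 2.6 + 1.0 + 1.5 = 5.1 kcal/mol.
tBu at 60° (staggered): no non-H gauche contacts → 0.0 kcal/mol.
tBu at 120° (eclipsed): H–H eclipsed, H–tBu eclipsed, CHO–H eclipsed; 1.0 + 2.6 + 1.5 = 5.1 kcal/mol.
tBu at 180° (staggered): CHO–tBu gauche; 1.5 = 1.5 kcal/mol.
tBu at 240° (eclipsed): H–H eclipsed, H–H eclipsed, CHO–tBu eclipsed; 1.0 + 1.0 + 4.4 = 6.4 kcal/mol.
tBu at 300° (staggered): CHO–tBu gauche; 1.5 = 1.5 kcal/mol.
The maximum (6.4 kcal/mol) occurs with tBu at 240°.

240°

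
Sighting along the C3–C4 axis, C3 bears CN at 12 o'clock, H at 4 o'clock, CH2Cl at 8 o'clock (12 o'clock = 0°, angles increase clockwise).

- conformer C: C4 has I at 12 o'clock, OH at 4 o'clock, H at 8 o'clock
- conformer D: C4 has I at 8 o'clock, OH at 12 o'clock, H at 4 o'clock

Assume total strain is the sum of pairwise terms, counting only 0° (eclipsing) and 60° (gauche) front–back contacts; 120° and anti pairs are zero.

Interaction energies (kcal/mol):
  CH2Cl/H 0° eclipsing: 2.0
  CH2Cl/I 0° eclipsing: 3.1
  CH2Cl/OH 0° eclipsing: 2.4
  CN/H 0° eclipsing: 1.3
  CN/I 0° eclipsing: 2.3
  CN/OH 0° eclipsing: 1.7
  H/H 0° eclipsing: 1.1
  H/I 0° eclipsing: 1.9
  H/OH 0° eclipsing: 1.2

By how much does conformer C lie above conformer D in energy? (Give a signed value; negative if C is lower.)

-0.4 kcal/mol

C (eclipsed): CN(0°)/I(0°) eclipsed 2.3; H(120°)/OH(120°) eclipsed 1.2; CH2Cl(240°)/H(240°) eclipsed 2.0 → 5.5 kcal/mol.
D (eclipsed): CN(0°)/OH(0°) eclipsed 1.7; H(120°)/H(120°) eclipsed 1.1; CH2Cl(240°)/I(240°) eclipsed 3.1 → 5.9 kcal/mol.
E(C) − E(D) = 5.5 − 5.9 = -0.4 kcal/mol.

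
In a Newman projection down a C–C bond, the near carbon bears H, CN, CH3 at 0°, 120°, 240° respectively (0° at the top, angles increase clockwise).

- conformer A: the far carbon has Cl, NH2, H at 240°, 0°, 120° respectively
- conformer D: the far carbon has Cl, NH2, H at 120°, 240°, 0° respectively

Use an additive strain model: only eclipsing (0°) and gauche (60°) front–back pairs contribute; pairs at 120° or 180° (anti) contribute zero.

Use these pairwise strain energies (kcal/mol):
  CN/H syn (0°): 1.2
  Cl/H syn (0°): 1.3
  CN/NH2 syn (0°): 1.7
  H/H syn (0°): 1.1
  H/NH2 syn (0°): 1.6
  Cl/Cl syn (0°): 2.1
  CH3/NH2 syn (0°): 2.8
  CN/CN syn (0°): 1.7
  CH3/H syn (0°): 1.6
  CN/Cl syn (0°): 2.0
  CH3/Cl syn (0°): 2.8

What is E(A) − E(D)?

-0.3 kcal/mol

A (eclipsed): H–NH2 eclipsed, CN–H eclipsed, CH3–Cl eclipsed; 1.6 + 1.2 + 2.8 = 5.6 kcal/mol.
D (eclipsed): H–H eclipsed, CN–Cl eclipsed, CH3–NH2 eclipsed; 1.1 + 2.0 + 2.8 = 5.9 kcal/mol.
E(A) − E(D) = 5.6 − 5.9 = -0.3 kcal/mol.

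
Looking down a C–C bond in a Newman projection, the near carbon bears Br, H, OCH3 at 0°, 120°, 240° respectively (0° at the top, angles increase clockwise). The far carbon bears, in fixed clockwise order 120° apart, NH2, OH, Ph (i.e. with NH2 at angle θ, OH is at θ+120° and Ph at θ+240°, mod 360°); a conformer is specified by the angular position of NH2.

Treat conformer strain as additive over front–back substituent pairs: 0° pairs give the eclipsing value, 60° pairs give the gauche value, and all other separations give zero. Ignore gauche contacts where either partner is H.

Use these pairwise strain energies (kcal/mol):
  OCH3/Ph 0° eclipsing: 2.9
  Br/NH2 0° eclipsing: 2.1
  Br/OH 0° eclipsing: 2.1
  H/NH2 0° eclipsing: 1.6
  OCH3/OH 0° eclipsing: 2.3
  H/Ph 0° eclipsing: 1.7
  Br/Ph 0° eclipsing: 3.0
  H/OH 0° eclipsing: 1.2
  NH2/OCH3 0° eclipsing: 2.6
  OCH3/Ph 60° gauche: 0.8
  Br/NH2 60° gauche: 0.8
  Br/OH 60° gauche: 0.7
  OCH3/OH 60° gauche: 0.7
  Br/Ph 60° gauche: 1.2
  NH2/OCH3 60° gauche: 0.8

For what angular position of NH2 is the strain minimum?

NH2 at 0° (eclipsed): Br(0°)/NH2(0°) eclipsed 2.1; H(120°)/OH(120°) eclipsed 1.2; OCH3(240°)/Ph(240°) eclipsed 2.9 → 6.2 kcal/mol.
NH2 at 60° (staggered): Br(0°)/NH2(60°) gauche 0.8; Br(0°)/Ph(300°) gauche 1.2; OCH3(240°)/OH(180°) gauche 0.7; OCH3(240°)/Ph(300°) gauche 0.8 → 3.5 kcal/mol.
NH2 at 120° (eclipsed): Br(0°)/Ph(0°) eclipsed 3.0; H(120°)/NH2(120°) eclipsed 1.6; OCH3(240°)/OH(240°) eclipsed 2.3 → 6.9 kcal/mol.
NH2 at 180° (staggered): Br(0°)/OH(300°) gauche 0.7; Br(0°)/Ph(60°) gauche 1.2; OCH3(240°)/NH2(180°) gauche 0.8; OCH3(240°)/OH(300°) gauche 0.7 → 3.4 kcal/mol.
NH2 at 240° (eclipsed): Br(0°)/OH(0°) eclipsed 2.1; H(120°)/Ph(120°) eclipsed 1.7; OCH3(240°)/NH2(240°) eclipsed 2.6 → 6.4 kcal/mol.
NH2 at 300° (staggered): Br(0°)/NH2(300°) gauche 0.8; Br(0°)/OH(60°) gauche 0.7; OCH3(240°)/NH2(300°) gauche 0.8; OCH3(240°)/Ph(180°) gauche 0.8 → 3.1 kcal/mol.
The minimum (3.1 kcal/mol) occurs with NH2 at 300°.

300°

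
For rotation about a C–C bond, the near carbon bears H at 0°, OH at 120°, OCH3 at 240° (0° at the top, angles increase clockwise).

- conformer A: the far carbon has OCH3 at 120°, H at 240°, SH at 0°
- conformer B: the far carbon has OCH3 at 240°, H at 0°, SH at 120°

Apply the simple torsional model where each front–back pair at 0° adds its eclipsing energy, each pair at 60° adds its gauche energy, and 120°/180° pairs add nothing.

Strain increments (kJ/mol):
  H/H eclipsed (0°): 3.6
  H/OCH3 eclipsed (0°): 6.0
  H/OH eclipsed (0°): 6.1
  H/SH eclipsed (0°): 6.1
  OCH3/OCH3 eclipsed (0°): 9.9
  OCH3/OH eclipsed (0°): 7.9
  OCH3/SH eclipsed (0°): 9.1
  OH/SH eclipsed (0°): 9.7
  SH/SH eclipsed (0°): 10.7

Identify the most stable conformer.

A

A (eclipsed): H–SH eclipsed, OH–OCH3 eclipsed, OCH3–H eclipsed; 6.1 + 7.9 + 6.0 = 20.0 kJ/mol.
B (eclipsed): H–H eclipsed, OH–SH eclipsed, OCH3–OCH3 eclipsed; 3.6 + 9.7 + 9.9 = 23.2 kJ/mol.
A has the lowest total (20.0 kJ/mol).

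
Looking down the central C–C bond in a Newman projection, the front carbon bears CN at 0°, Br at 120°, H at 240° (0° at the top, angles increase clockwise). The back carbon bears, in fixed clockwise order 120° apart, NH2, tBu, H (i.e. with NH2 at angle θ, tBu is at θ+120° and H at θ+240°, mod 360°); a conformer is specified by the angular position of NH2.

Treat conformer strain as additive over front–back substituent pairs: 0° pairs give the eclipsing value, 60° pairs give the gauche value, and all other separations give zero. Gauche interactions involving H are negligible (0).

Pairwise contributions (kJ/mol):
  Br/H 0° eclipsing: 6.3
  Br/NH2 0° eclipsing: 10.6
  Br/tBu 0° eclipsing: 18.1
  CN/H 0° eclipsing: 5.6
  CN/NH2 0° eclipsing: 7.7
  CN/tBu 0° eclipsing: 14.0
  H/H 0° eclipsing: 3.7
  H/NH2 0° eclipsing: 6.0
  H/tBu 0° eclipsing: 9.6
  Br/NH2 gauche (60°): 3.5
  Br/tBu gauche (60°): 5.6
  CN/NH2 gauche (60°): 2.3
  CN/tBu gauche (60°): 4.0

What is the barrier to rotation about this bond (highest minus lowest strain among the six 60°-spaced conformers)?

22.0 kJ/mol

NH2 at 0° is eclipsed. CN at 0° is eclipsed with NH2 at 0° (7.7); Br at 120° is eclipsed with tBu at 120° (18.1); H at 240° is eclipsed with H at 240° (3.7). Total 29.5 kJ/mol.
NH2 at 60° is staggered. CN at 0° is gauche with NH2 at 60° (2.3); Br at 120° is gauche with NH2 at 60° (3.5); Br at 120° is gauche with tBu at 180° (5.6). Total 11.4 kJ/mol.
NH2 at 120° is eclipsed. CN at 0° is eclipsed with H at 0° (5.6); Br at 120° is eclipsed with NH2 at 120° (10.6); H at 240° is eclipsed with tBu at 240° (9.6). Total 25.8 kJ/mol.
NH2 at 180° is staggered. CN at 0° is gauche with tBu at 300° (4.0); Br at 120° is gauche with NH2 at 180° (3.5). Total 7.5 kJ/mol.
NH2 at 240° is eclipsed. CN at 0° is eclipsed with tBu at 0° (14.0); Br at 120° is eclipsed with H at 120° (6.3); H at 240° is eclipsed with NH2 at 240° (6.0). Total 26.3 kJ/mol.
NH2 at 300° is staggered. CN at 0° is gauche with NH2 at 300° (2.3); CN at 0° is gauche with tBu at 60° (4.0); Br at 120° is gauche with tBu at 60° (5.6). Total 11.9 kJ/mol.
Max at 0° (29.5 kJ/mol), min at 180° (7.5 kJ/mol); barrier = 22.0 kJ/mol.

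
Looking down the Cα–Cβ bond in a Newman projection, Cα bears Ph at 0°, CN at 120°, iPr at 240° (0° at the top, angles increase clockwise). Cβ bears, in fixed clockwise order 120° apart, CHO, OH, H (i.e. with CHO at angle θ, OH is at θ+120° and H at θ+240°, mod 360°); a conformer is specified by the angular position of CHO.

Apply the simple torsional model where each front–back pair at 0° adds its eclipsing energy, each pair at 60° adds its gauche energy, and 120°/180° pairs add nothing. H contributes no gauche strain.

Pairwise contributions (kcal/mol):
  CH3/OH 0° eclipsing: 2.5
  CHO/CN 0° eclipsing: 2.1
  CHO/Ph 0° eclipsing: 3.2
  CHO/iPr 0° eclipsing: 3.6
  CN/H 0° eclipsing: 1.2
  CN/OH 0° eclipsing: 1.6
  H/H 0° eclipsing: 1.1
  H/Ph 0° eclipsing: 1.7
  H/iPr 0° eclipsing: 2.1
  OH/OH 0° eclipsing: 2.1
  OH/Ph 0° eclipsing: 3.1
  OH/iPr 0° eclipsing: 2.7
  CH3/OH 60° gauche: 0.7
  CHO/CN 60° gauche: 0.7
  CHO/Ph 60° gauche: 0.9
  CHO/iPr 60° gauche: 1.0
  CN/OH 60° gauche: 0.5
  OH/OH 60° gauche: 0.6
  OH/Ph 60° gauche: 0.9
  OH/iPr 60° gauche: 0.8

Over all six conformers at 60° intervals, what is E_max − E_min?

CHO at 0° (eclipsed): Ph(0°)/CHO(0°) eclipsed 3.2; CN(120°)/OH(120°) eclipsed 1.6; iPr(240°)/H(240°) eclipsed 2.1 → 6.9 kcal/mol.
CHO at 60° (staggered): Ph(0°)/CHO(60°) gauche 0.9; CN(120°)/CHO(60°) gauche 0.7; CN(120°)/OH(180°) gauche 0.5; iPr(240°)/OH(180°) gauche 0.8 → 2.9 kcal/mol.
CHO at 120° (eclipsed): Ph(0°)/H(0°) eclipsed 1.7; CN(120°)/CHO(120°) eclipsed 2.1; iPr(240°)/OH(240°) eclipsed 2.7 → 6.5 kcal/mol.
CHO at 180° (staggered): Ph(0°)/OH(300°) gauche 0.9; CN(120°)/CHO(180°) gauche 0.7; iPr(240°)/CHO(180°) gauche 1.0; iPr(240°)/OH(300°) gauche 0.8 → 3.4 kcal/mol.
CHO at 240° (eclipsed): Ph(0°)/OH(0°) eclipsed 3.1; CN(120°)/H(120°) eclipsed 1.2; iPr(240°)/CHO(240°) eclipsed 3.6 → 7.9 kcal/mol.
CHO at 300° (staggered): Ph(0°)/CHO(300°) gauche 0.9; Ph(0°)/OH(60°) gauche 0.9; CN(120°)/OH(60°) gauche 0.5; iPr(240°)/CHO(300°) gauche 1.0 → 3.3 kcal/mol.
Max at 240° (7.9 kcal/mol), min at 60° (2.9 kcal/mol); barrier = 5.0 kcal/mol.

5.0 kcal/mol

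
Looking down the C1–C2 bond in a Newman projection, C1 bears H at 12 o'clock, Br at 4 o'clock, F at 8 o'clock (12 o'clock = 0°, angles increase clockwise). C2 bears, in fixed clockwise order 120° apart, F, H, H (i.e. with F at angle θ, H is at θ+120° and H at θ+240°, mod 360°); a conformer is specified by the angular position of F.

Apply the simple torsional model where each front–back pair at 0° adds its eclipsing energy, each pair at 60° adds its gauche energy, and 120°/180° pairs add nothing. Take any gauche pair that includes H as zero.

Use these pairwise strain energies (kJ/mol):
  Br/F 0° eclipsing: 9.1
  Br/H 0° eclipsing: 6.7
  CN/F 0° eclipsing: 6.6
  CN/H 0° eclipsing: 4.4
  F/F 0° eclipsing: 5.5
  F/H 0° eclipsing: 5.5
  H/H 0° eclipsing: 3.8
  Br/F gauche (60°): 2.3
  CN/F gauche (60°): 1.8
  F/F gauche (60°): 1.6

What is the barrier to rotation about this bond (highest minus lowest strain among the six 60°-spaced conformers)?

F at 0° is eclipsed. H at 0° is eclipsed with F at 0° (5.5); Br at 120° is eclipsed with H at 120° (6.7); F at 240° is eclipsed with H at 240° (5.5). Total 17.7 kJ/mol.
F at 60° is staggered. Br at 120° is gauche with F at 60° (2.3). Total 2.3 kJ/mol.
F at 120° is eclipsed. H at 0° is eclipsed with H at 0° (3.8); Br at 120° is eclipsed with F at 120° (9.1); F at 240° is eclipsed with H at 240° (5.5). Total 18.4 kJ/mol.
F at 180° is staggered. Br at 120° is gauche with F at 180° (2.3); F at 240° is gauche with F at 180° (1.6). Total 3.9 kJ/mol.
F at 240° is eclipsed. H at 0° is eclipsed with H at 0° (3.8); Br at 120° is eclipsed with H at 120° (6.7); F at 240° is eclipsed with F at 240° (5.5). Total 16.0 kJ/mol.
F at 300° is staggered. F at 240° is gauche with F at 300° (1.6). Total 1.6 kJ/mol.
Max at 120° (18.4 kJ/mol), min at 300° (1.6 kJ/mol); barrier = 16.8 kJ/mol.

16.8 kJ/mol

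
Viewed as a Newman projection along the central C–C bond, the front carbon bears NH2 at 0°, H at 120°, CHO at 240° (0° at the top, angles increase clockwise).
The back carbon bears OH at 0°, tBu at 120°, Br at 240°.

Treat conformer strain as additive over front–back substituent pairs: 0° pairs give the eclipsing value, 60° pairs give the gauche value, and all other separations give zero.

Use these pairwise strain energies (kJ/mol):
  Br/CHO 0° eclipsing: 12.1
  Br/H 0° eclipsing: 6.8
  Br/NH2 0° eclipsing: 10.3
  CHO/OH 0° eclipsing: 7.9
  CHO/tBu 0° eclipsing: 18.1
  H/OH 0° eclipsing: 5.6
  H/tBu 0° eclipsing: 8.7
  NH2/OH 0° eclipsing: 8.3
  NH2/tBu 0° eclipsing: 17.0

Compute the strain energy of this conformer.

This conformer (eclipsed): NH2(0°)/OH(0°) eclipsed 8.3; H(120°)/tBu(120°) eclipsed 8.7; CHO(240°)/Br(240°) eclipsed 12.1 → 29.1 kJ/mol.

29.1 kJ/mol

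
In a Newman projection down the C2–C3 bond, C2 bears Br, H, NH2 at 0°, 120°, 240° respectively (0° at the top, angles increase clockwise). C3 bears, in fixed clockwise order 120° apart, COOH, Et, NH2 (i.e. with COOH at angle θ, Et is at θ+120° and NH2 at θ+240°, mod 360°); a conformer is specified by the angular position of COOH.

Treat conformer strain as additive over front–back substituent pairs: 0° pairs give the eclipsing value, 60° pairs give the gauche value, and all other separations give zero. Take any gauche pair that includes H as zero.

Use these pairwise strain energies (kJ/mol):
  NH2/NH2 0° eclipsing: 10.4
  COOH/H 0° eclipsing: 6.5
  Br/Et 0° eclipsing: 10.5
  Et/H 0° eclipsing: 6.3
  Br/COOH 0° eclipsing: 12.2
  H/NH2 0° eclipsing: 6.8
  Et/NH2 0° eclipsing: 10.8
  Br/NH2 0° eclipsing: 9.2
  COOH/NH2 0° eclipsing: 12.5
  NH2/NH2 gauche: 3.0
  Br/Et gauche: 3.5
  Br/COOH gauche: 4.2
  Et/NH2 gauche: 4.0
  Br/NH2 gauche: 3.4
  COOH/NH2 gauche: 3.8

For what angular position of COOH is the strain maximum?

240°

COOH at 0° (eclipsed): Br–COOH eclipsed, H–Et eclipsed, NH2–NH2 eclipsed; 12.2 + 6.3 + 10.4 = 28.9 kJ/mol.
COOH at 60° (staggered): Br–COOH gauche, Br–NH2 gauche, NH2–Et gauche, NH2–NH2 gauche; 4.2 + 3.4 + 4.0 + 3.0 = 14.6 kJ/mol.
COOH at 120° (eclipsed): Br–NH2 eclipsed, H–COOH eclipsed, NH2–Et eclipsed; 9.2 + 6.5 + 10.8 = 26.5 kJ/mol.
COOH at 180° (staggered): Br–Et gauche, Br–NH2 gauche, NH2–COOH gauche, NH2–Et gauche; 3.5 + 3.4 + 3.8 + 4.0 = 14.7 kJ/mol.
COOH at 240° (eclipsed): Br–Et eclipsed, H–NH2 eclipsed, NH2–COOH eclipsed; 10.5 + 6.8 + 12.5 = 29.8 kJ/mol.
COOH at 300° (staggered): Br–COOH gauche, Br–Et gauche, NH2–COOH gauche, NH2–NH2 gauche; 4.2 + 3.5 + 3.8 + 3.0 = 14.5 kJ/mol.
The maximum (29.8 kJ/mol) occurs with COOH at 240°.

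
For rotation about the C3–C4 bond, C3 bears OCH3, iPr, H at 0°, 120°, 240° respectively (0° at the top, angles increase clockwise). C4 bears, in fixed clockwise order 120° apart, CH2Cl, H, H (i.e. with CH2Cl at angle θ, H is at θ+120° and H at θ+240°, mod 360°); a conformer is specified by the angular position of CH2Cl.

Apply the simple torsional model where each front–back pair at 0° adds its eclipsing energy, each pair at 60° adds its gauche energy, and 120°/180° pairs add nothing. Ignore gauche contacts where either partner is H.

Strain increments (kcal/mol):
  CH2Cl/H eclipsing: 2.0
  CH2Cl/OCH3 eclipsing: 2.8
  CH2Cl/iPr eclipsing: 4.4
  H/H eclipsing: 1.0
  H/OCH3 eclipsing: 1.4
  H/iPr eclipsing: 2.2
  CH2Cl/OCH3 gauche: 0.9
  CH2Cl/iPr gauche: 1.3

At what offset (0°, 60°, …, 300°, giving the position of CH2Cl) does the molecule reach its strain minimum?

300°

CH2Cl at 0° (eclipsed): OCH3–CH2Cl eclipsed, iPr–H eclipsed, H–H eclipsed; 2.8 + 2.2 + 1.0 = 6.0 kcal/mol.
CH2Cl at 60° (staggered): OCH3–CH2Cl gauche, iPr–CH2Cl gauche; 0.9 + 1.3 = 2.2 kcal/mol.
CH2Cl at 120° (eclipsed): OCH3–H eclipsed, iPr–CH2Cl eclipsed, H–H eclipsed; 1.4 + 4.4 + 1.0 = 6.8 kcal/mol.
CH2Cl at 180° (staggered): iPr–CH2Cl gauche; 1.3 = 1.3 kcal/mol.
CH2Cl at 240° (eclipsed): OCH3–H eclipsed, iPr–H eclipsed, H–CH2Cl eclipsed; 1.4 + 2.2 + 2.0 = 5.6 kcal/mol.
CH2Cl at 300° (staggered): OCH3–CH2Cl gauche; 0.9 = 0.9 kcal/mol.
The minimum (0.9 kcal/mol) occurs with CH2Cl at 300°.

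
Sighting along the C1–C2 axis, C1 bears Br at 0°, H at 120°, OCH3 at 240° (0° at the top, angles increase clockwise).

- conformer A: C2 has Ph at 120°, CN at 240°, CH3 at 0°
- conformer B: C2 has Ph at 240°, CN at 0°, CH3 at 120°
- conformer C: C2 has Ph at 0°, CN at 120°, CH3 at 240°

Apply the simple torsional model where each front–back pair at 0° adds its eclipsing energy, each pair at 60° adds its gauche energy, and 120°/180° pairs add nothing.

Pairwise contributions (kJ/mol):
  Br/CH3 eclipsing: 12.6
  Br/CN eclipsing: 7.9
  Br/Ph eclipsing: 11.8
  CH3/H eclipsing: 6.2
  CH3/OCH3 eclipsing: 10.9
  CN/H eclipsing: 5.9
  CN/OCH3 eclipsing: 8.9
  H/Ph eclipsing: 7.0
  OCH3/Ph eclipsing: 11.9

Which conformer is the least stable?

A (eclipsed): Br–CH3 eclipsed, H–Ph eclipsed, OCH3–CN eclipsed; 12.6 + 7.0 + 8.9 = 28.5 kJ/mol.
B (eclipsed): Br–CN eclipsed, H–CH3 eclipsed, OCH3–Ph eclipsed; 7.9 + 6.2 + 11.9 = 26.0 kJ/mol.
C (eclipsed): Br–Ph eclipsed, H–CN eclipsed, OCH3–CH3 eclipsed; 11.8 + 5.9 + 10.9 = 28.6 kJ/mol.
C has the highest total (28.6 kJ/mol).

C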